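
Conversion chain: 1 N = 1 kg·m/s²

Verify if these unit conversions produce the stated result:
The chain is correct (no errors).

Correct: Newton is defined as kg·m/s²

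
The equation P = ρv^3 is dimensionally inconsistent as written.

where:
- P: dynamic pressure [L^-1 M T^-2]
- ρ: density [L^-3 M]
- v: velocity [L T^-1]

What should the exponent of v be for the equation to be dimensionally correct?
The exponent of v should be 2: P = ρv^2

The LHS P has dimensions [L^-1 M T^-2]; v has dimensions [L T^-1].
As written, the RHS ρv^3 (exponent 3 on v) has dimensions [M T^-3], which does not match.
With exponent 2, the RHS ρv^2 has dimensions [L^-1 M T^-2], matching the LHS.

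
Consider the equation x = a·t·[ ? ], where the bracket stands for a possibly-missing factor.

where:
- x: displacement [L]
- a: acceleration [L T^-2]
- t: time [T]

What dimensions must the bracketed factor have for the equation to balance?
[T] — time (e.g. t)

x has dimensions [L]; a·t has dimensions [L T^-1].
The bracketed factor must supply [L] / [L T^-1] = [T].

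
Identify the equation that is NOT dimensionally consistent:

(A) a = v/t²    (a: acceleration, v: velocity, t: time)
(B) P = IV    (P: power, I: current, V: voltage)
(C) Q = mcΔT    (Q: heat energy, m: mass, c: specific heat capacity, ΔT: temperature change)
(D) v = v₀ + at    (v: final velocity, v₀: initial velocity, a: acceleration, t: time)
(A) a = v/t²

The equation (A) a = v/t² is dimensionally incorrect.

LHS (a): [L T^-2]
RHS (v/t²): [L T^-3] ✗

The dimensions do not match. The other three equations balance.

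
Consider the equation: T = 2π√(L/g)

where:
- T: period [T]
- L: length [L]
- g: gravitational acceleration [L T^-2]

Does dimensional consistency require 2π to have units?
No

T has dimensions [T] and √(L/g) already has dimensions [T], so the equation balances without 2π contributing any dimensions. 2π is a pure (dimensionless) number; changing or removing it would not affect dimensional consistency.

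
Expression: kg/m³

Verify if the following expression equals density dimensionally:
Yes

The expression kg/m³ has dimensions [L^-3 M], which is exactly density [L^-3 M].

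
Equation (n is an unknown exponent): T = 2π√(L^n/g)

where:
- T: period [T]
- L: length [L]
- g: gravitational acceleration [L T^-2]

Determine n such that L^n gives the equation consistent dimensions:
n = 1

T has dimensions [T]; L has dimensions [L].
With n = 1: 2π√(L^1/g) has dimensions [T], matching the LHS ✓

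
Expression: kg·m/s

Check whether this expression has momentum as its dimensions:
Yes

The expression kg·m/s has dimensions [L M T^-1], which is exactly momentum [L M T^-1].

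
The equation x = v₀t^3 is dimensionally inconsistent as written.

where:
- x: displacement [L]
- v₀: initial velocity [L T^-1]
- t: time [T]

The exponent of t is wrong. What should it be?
The exponent of t should be 1: x = v₀t

The LHS x has dimensions [L]; t has dimensions [T].
As written, the RHS v₀t^3 (exponent 3 on t) has dimensions [L T^2], which does not match.
With exponent 1, the RHS v₀t has dimensions [L], matching the LHS.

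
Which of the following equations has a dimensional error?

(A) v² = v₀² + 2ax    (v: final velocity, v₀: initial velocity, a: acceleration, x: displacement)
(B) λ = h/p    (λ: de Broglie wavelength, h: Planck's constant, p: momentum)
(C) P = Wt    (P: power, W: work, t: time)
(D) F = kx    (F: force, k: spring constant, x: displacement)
(C) P = Wt

The equation (C) P = Wt is dimensionally incorrect.

LHS (P): [L^2 M T^-3]
RHS (Wt): [L^2 M T^-1] ✗

The dimensions do not match. The other three equations balance.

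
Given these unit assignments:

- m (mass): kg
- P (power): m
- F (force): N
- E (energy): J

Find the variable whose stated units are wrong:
P

The variable P (power) should have units W, not m.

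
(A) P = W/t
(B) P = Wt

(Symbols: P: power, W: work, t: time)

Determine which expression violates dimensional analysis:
(B)

(A) P = W/t: LHS [L^2 M T^-3], RHS [L^2 M T^-3] ✓
(B) P = Wt: LHS [L^2 M T^-3], RHS [L^2 M T^-1] ✗

Expression (B) P = Wt is dimensionally incorrect.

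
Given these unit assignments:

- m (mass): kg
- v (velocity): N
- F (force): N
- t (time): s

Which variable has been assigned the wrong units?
v

The variable v (velocity) should have units m/s, not N.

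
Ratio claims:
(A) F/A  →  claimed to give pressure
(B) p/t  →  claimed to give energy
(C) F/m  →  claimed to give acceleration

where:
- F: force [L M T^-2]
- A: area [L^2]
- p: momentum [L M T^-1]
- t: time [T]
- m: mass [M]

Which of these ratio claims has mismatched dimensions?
(B) p/t does not give energy

(A) F/A: [L^-1 M T^-2] = pressure [L^-1 M T^-2] ✓
(B) p/t: [L M T^-2] ≠ energy [L^2 M T^-2] ✗
(C) F/m: [L T^-2] = acceleration [L T^-2] ✓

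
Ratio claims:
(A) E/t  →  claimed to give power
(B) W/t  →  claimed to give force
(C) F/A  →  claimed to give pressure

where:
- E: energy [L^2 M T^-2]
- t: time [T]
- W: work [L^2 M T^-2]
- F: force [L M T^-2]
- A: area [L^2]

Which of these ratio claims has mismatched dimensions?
(B) W/t does not give force

(A) E/t: [L^2 M T^-3] = power [L^2 M T^-3] ✓
(B) W/t: [L^2 M T^-3] ≠ force [L M T^-2] ✗
(C) F/A: [L^-1 M T^-2] = pressure [L^-1 M T^-2] ✓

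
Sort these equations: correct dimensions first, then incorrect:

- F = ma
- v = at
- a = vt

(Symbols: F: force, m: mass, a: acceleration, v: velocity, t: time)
Dimensionally correct: F = ma, v = at
Dimensionally incorrect: a = vt
Ordered (correct first, then incorrect): F = ma, v = at, a = vt

- F = ma: LHS [L M T^-2], RHS [L M T^-2] → correct ✓
- v = at: LHS [L T^-1], RHS [L T^-1] → correct ✓
- a = vt: LHS [L T^-2], RHS [L] → incorrect ✗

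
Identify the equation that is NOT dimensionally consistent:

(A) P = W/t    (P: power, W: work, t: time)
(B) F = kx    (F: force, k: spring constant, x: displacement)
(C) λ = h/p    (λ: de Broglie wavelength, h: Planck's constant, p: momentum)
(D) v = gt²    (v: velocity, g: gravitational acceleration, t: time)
(D) v = gt²

The equation (D) v = gt² is dimensionally incorrect.

LHS (v): [L T^-1]
RHS (gt²): [L] ✗

The dimensions do not match. The other three equations balance.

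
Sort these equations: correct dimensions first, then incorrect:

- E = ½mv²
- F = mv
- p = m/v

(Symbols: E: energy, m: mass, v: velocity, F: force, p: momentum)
Dimensionally correct: E = ½mv²
Dimensionally incorrect: F = mv, p = m/v
Ordered (correct first, then incorrect): E = ½mv², F = mv, p = m/v

- E = ½mv²: LHS [L^2 M T^-2], RHS [L^2 M T^-2] → correct ✓
- F = mv: LHS [L M T^-2], RHS [L M T^-1] → incorrect ✗
- p = m/v: LHS [L M T^-1], RHS [L^-1 M T] → incorrect ✗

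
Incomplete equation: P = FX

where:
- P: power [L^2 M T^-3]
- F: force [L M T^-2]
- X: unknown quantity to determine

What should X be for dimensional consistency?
X = v (velocity), dimensions [L T^-1]

P has dimensions [L^2 M T^-3]; the rest of the RHS (F) has dimensions [L M T^-2].
So X must have dimensions [L T^-1] — X = v (velocity).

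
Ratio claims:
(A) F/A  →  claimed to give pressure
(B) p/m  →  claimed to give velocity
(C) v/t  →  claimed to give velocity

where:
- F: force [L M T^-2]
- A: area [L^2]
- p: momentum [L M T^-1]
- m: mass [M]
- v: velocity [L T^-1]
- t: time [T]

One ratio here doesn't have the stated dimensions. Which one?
(C) v/t does not give velocity

(A) F/A: [L^-1 M T^-2] = pressure [L^-1 M T^-2] ✓
(B) p/m: [L T^-1] = velocity [L T^-1] ✓
(C) v/t: [L T^-2] ≠ velocity [L T^-1] ✗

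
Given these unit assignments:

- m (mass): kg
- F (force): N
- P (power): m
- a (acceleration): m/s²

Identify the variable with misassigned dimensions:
P

The variable P (power) should have units W, not m.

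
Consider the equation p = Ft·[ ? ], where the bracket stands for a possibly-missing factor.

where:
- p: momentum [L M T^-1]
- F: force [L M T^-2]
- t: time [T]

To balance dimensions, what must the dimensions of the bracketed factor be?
Nothing is missing — the bracketed factor must be dimensionless.

p has dimensions [L M T^-1] and Ft already has dimensions [L M T^-1], so p = Ft is dimensionally complete.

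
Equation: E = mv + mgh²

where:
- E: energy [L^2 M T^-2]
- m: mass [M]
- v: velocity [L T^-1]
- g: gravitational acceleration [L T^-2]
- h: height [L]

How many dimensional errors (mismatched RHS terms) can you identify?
2

LHS E: [L^2 M T^-2]
- mv: [L M T^-1] ✗
- mgh²: [L^3 M T^-2] ✗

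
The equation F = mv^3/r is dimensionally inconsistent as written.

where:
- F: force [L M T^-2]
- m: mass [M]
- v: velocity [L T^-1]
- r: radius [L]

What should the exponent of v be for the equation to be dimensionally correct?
The exponent of v should be 2: F = mv^2/r

The LHS F has dimensions [L M T^-2]; v has dimensions [L T^-1].
As written, the RHS mv^3/r (exponent 3 on v) has dimensions [L^2 M T^-3], which does not match.
With exponent 2, the RHS mv^2/r has dimensions [L M T^-2], matching the LHS.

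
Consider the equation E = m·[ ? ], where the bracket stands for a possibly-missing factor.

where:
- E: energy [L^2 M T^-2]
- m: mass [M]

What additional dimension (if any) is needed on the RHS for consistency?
[L^2 T^-2] — velocity squared (e.g. v²)

E has dimensions [L^2 M T^-2]; m has dimensions [M].
The bracketed factor must supply [L^2 M T^-2] / [M] = [L^2 T^-2].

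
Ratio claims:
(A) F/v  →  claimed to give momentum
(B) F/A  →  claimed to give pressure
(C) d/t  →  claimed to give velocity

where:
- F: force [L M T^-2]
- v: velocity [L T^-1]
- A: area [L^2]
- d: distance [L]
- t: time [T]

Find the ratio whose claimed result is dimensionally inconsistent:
(A) F/v does not give momentum

(A) F/v: [M T^-1] ≠ momentum [L M T^-1] ✗
(B) F/A: [L^-1 M T^-2] = pressure [L^-1 M T^-2] ✓
(C) d/t: [L T^-1] = velocity [L T^-1] ✓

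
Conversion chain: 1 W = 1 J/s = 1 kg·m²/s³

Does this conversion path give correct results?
The chain is correct (no errors).

Correct: Watt is Joule per second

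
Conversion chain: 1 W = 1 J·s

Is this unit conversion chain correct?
The chain is incorrect (it contains an error).

Incorrect: Watt is J/s, not J·s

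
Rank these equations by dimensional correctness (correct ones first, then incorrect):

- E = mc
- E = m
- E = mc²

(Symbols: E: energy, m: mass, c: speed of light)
Dimensionally correct: E = mc²
Dimensionally incorrect: E = mc, E = m
Ordered (correct first, then incorrect): E = mc², E = mc, E = m

- E = mc: LHS [L^2 M T^-2], RHS [L M T^-1] → incorrect ✗
- E = m: LHS [L^2 M T^-2], RHS [M] → incorrect ✗
- E = mc²: LHS [L^2 M T^-2], RHS [L^2 M T^-2] → correct ✓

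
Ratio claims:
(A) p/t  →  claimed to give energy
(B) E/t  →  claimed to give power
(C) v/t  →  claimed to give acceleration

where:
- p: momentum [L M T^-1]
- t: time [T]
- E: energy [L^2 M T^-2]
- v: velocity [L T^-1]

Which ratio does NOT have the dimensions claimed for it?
(A) p/t does not give energy

(A) p/t: [L M T^-2] ≠ energy [L^2 M T^-2] ✗
(B) E/t: [L^2 M T^-3] = power [L^2 M T^-3] ✓
(C) v/t: [L T^-2] = acceleration [L T^-2] ✓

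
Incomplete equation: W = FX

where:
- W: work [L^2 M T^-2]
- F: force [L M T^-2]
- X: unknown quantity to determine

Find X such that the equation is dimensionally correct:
X = d (distance), dimensions [L]

W has dimensions [L^2 M T^-2]; the rest of the RHS (F) has dimensions [L M T^-2].
So X must have dimensions [L] — X = d (distance).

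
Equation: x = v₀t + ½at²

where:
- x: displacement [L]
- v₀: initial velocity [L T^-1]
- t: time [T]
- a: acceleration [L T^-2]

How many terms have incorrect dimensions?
0

LHS x: [L]
- v₀t: [L] ✓
- ½at²: [L] ✓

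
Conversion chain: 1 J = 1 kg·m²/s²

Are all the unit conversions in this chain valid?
The chain is correct (no errors).

Correct: Joule is defined as kg·m²/s²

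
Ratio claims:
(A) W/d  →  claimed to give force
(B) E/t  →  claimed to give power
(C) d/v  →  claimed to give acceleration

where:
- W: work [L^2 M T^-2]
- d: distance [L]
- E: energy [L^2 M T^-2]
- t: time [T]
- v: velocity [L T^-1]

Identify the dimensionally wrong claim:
(C) d/v does not give acceleration

(A) W/d: [L M T^-2] = force [L M T^-2] ✓
(B) E/t: [L^2 M T^-3] = power [L^2 M T^-3] ✓
(C) d/v: [T] ≠ acceleration [L T^-2] ✗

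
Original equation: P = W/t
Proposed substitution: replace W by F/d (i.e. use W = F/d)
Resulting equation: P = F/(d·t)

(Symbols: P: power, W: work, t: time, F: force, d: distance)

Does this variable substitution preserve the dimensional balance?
No

[W] = [L^2 M T^-2] and [F/d] = [M T^-2]. These differ, so the substitution replaces a quantity by one of different dimensions and the result P = F/(d·t) has LHS [L^2 M T^-3] vs RHS [M T^-3] — inconsistent.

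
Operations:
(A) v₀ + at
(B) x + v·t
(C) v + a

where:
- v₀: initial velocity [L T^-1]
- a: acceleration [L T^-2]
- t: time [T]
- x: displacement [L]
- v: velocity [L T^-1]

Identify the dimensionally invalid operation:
(C) v + a

(A) v₀ + at: v₀ [L T^-1] and at [L T^-1] — same dimensions ✓
(B) x + v·t: x [L] and v·t [L] — same dimensions ✓
(C) v + a: v [L T^-1] and a [L T^-2] — different dimensions cannot be added/subtracted ✗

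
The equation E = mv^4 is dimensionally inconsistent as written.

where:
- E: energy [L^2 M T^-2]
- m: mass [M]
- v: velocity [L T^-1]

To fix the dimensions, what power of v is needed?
The exponent of v should be 2: E = mv^2

The LHS E has dimensions [L^2 M T^-2]; v has dimensions [L T^-1].
As written, the RHS mv^4 (exponent 4 on v) has dimensions [L^4 M T^-4], which does not match.
With exponent 2, the RHS mv^2 has dimensions [L^2 M T^-2], matching the LHS.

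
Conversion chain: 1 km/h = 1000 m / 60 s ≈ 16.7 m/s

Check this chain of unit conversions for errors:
The chain is incorrect (it contains an error).

Incorrect: 1 h = 3600 s, not 60 s (1 km/h ≈ 0.278 m/s)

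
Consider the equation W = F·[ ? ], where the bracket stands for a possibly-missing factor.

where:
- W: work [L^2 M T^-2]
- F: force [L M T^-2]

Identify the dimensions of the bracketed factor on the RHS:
[L] — length (e.g. a distance d)

W has dimensions [L^2 M T^-2]; F has dimensions [L M T^-2].
The bracketed factor must supply [L^2 M T^-2] / [L M T^-2] = [L].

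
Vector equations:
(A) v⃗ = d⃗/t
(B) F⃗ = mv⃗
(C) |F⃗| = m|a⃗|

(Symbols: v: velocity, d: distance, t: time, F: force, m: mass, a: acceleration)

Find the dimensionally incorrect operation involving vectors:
(B) F⃗ = mv⃗

(A) v⃗ = d⃗/t: LHS [L T^-1], RHS [L T^-1] ✓ — displacement (vector) divided by time (scalar)
(B) F⃗ = mv⃗: LHS [L M T^-2], RHS [L M T^-1] ✗ — mass times velocity is momentum, not force; should be ma⃗
(C) |F⃗| = m|a⃗|: LHS [L M T^-2], RHS [L M T^-2] ✓ — magnitudes of vectors are scalars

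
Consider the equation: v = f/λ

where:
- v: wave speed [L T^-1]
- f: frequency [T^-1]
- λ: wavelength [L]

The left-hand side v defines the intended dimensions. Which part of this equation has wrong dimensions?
The right-hand side term f/λ

v has dimensions [L T^-1], but f/λ has dimensions [L^-1 T^-1], so the term f/λ is dimensionally wrong for v.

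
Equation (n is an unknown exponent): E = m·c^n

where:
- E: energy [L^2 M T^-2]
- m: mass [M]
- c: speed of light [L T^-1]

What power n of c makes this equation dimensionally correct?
n = 2

E has dimensions [L^2 M T^-2]; c has dimensions [L T^-1].
The rest of the RHS has dimensions [M], so c^n must supply [L^2 T^-2].
With n = 2: m·c^2 has dimensions [L^2 M T^-2], matching the LHS ✓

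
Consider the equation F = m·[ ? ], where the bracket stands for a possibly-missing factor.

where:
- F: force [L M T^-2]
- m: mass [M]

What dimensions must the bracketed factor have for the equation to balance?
[L T^-2] — acceleration (e.g. a)

F has dimensions [L M T^-2]; m has dimensions [M].
The bracketed factor must supply [L M T^-2] / [M] = [L T^-2].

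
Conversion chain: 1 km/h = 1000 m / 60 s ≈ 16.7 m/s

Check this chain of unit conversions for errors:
The chain is incorrect (it contains an error).

Incorrect: 1 h = 3600 s, not 60 s (1 km/h ≈ 0.278 m/s)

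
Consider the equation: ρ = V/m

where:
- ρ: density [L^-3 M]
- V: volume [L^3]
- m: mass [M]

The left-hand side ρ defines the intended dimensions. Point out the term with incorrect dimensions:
The right-hand side term V/m

ρ has dimensions [L^-3 M], but V/m has dimensions [L^3 M^-1], so the term V/m is dimensionally wrong for ρ.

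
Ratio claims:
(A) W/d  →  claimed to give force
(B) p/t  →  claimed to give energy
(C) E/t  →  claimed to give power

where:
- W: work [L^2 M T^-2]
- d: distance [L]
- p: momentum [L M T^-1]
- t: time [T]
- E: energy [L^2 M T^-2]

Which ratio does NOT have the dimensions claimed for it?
(B) p/t does not give energy

(A) W/d: [L M T^-2] = force [L M T^-2] ✓
(B) p/t: [L M T^-2] ≠ energy [L^2 M T^-2] ✗
(C) E/t: [L^2 M T^-3] = power [L^2 M T^-3] ✓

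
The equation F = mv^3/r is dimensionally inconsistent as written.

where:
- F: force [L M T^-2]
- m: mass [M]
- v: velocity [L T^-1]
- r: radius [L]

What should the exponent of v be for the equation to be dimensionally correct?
The exponent of v should be 2: F = mv^2/r

The LHS F has dimensions [L M T^-2]; v has dimensions [L T^-1].
As written, the RHS mv^3/r (exponent 3 on v) has dimensions [L^2 M T^-3], which does not match.
With exponent 2, the RHS mv^2/r has dimensions [L M T^-2], matching the LHS.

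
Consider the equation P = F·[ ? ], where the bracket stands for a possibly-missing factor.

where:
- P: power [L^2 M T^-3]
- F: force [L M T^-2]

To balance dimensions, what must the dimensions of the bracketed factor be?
[L T^-1] — velocity (e.g. v)

P has dimensions [L^2 M T^-3]; F has dimensions [L M T^-2].
The bracketed factor must supply [L^2 M T^-3] / [L M T^-2] = [L T^-1].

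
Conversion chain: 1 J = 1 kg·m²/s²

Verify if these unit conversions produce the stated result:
The chain is correct (no errors).

Correct: Joule is defined as kg·m²/s²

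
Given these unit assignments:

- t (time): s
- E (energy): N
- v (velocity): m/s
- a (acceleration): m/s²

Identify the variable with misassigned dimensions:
E

The variable E (energy) should have units J, not N.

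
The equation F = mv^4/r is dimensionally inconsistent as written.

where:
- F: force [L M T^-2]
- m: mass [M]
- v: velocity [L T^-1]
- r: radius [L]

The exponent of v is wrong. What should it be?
The exponent of v should be 2: F = mv^2/r

The LHS F has dimensions [L M T^-2]; v has dimensions [L T^-1].
As written, the RHS mv^4/r (exponent 4 on v) has dimensions [L^3 M T^-4], which does not match.
With exponent 2, the RHS mv^2/r has dimensions [L M T^-2], matching the LHS.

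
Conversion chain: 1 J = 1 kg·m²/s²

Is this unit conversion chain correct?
The chain is correct (no errors).

Correct: Joule is defined as kg·m²/s²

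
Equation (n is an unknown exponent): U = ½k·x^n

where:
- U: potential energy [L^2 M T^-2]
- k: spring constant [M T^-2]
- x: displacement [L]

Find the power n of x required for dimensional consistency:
n = 2

U has dimensions [L^2 M T^-2]; x has dimensions [L].
The rest of the RHS has dimensions [M T^-2], so x^n must supply [L^2].
With n = 2: ½k·x^2 has dimensions [L^2 M T^-2], matching the LHS ✓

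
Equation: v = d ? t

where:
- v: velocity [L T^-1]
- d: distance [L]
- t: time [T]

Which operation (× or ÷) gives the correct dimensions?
division (÷): v = d ÷ t

v [L T^-1]; d [L]; t [T].
d × t → [L T] ✗
d ÷ t → [L T^-1] ✓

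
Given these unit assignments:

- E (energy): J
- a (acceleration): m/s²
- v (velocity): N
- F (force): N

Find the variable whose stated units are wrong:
v

The variable v (velocity) should have units m/s, not N.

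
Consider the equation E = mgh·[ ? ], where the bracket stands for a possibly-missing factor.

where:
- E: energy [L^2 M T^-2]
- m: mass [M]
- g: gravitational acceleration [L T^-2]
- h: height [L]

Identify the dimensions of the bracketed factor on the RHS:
Nothing is missing — the bracketed factor must be dimensionless.

E has dimensions [L^2 M T^-2] and mgh already has dimensions [L^2 M T^-2], so E = mgh is dimensionally complete.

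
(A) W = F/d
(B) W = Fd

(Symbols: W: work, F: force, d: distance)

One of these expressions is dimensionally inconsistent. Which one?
(A)

(A) W = F/d: LHS [L^2 M T^-2], RHS [M T^-2] ✗
(B) W = Fd: LHS [L^2 M T^-2], RHS [L^2 M T^-2] ✓

Expression (A) W = F/d is dimensionally incorrect.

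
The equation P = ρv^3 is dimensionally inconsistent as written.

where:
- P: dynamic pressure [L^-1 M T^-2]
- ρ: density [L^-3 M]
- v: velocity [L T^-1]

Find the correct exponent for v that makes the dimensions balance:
The exponent of v should be 2: P = ρv^2

The LHS P has dimensions [L^-1 M T^-2]; v has dimensions [L T^-1].
As written, the RHS ρv^3 (exponent 3 on v) has dimensions [M T^-3], which does not match.
With exponent 2, the RHS ρv^2 has dimensions [L^-1 M T^-2], matching the LHS.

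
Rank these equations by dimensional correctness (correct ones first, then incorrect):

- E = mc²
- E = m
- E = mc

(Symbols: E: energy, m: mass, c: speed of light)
Dimensionally correct: E = mc²
Dimensionally incorrect: E = m, E = mc
Ordered (correct first, then incorrect): E = mc², E = m, E = mc

- E = mc²: LHS [L^2 M T^-2], RHS [L^2 M T^-2] → correct ✓
- E = m: LHS [L^2 M T^-2], RHS [M] → incorrect ✗
- E = mc: LHS [L^2 M T^-2], RHS [L M T^-1] → incorrect ✗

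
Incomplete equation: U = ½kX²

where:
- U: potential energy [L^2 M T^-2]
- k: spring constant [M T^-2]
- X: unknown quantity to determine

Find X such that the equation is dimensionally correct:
X = x (displacement), dimensions [L]

U has dimensions [L^2 M T^-2]; the rest of the RHS (½k) has dimensions [M T^-2].
So X² must have dimensions [L^2], i.e. X has dimensions [L] — X = x (displacement).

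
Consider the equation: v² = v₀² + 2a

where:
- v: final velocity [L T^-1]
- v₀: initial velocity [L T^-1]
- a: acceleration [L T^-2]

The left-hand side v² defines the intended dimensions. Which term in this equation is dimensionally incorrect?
The term 2a

Checking each RHS term against the LHS:
- v₀²: [L^2 T^-2] — matches v² [L^2 T^-2] ✓
- 2a: [L T^-2] — does NOT match v² [L^2 T^-2] ✗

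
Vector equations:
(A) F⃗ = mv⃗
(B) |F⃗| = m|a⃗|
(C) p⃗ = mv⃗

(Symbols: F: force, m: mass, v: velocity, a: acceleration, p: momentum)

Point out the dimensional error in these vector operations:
(A) F⃗ = mv⃗

(A) F⃗ = mv⃗: LHS [L M T^-2], RHS [L M T^-1] ✗ — mass times velocity is momentum, not force; should be ma⃗
(B) |F⃗| = m|a⃗|: LHS [L M T^-2], RHS [L M T^-2] ✓ — magnitudes of vectors are scalars
(C) p⃗ = mv⃗: LHS [L M T^-1], RHS [L M T^-1] ✓ — mass (scalar) times velocity (vector)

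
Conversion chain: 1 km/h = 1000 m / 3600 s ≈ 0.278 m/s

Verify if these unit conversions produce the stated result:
The chain is correct (no errors).

Correct: 1 km = 1000 m, 1 h = 3600 s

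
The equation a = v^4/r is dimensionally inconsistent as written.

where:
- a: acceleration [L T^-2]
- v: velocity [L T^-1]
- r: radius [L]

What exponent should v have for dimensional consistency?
The exponent of v should be 2: a = v^2/r

The LHS a has dimensions [L T^-2]; v has dimensions [L T^-1].
As written, the RHS v^4/r (exponent 4 on v) has dimensions [L^3 T^-4], which does not match.
With exponent 2, the RHS v^2/r has dimensions [L T^-2], matching the LHS.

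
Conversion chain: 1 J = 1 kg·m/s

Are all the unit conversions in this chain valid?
The chain is incorrect (it contains an error).

Incorrect: Joule is kg·m²/s², not kg·m/s (that is momentum)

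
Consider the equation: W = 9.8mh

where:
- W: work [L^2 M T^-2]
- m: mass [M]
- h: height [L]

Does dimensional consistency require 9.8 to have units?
Yes

W has dimensions [L^2 M T^-2], while mh alone has dimensions [L M]. For the equation to balance, the factor 9.8 must carry dimensions [L T^-2] — it is a dimensional constant (a numerical value of a physical quantity with its units suppressed), not a pure number.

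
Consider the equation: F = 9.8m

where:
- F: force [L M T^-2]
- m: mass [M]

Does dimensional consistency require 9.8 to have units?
Yes

F has dimensions [L M T^-2], while m alone has dimensions [M]. For the equation to balance, the factor 9.8 must carry dimensions [L T^-2] — it is a dimensional constant (a numerical value of a physical quantity with its units suppressed), not a pure number.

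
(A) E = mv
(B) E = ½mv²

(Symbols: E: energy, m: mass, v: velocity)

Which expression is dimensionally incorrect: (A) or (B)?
(A)

(A) E = mv: LHS [L^2 M T^-2], RHS [L M T^-1] ✗
(B) E = ½mv²: LHS [L^2 M T^-2], RHS [L^2 M T^-2] ✓

Expression (A) E = mv is dimensionally incorrect.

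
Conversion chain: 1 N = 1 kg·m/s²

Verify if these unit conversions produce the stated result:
The chain is correct (no errors).

Correct: Newton is defined as kg·m/s²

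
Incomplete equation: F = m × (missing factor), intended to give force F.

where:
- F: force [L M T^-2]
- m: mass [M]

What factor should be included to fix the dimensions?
a (acceleration), dimensions [L T^-2]

F has dimensions [L M T^-2] and m has dimensions [M].
The missing factor must have dimensions [L M T^-2] / [M] = [L T^-2], i.e. acceleration (a).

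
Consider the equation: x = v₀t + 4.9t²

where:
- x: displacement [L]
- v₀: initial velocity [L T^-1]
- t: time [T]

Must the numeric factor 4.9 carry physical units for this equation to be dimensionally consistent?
Yes

x has dimensions [L], while t² alone has dimensions [T^2]. For the equation to balance, the factor 4.9 must carry dimensions [L T^-2] — it is a dimensional constant (a numerical value of a physical quantity with its units suppressed), not a pure number.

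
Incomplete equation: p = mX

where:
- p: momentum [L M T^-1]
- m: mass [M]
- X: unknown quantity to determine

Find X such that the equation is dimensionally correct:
X = v (velocity), dimensions [L T^-1]

p has dimensions [L M T^-1]; the rest of the RHS (m) has dimensions [M].
So X must have dimensions [L T^-1] — X = v (velocity).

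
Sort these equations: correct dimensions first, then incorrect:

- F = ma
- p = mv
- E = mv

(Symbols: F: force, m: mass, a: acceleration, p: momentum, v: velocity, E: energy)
Dimensionally correct: F = ma, p = mv
Dimensionally incorrect: E = mv
Ordered (correct first, then incorrect): F = ma, p = mv, E = mv

- F = ma: LHS [L M T^-2], RHS [L M T^-2] → correct ✓
- p = mv: LHS [L M T^-1], RHS [L M T^-1] → correct ✓
- E = mv: LHS [L^2 M T^-2], RHS [L M T^-1] → incorrect ✗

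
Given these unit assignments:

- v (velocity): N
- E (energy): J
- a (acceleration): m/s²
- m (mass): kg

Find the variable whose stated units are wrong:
v

The variable v (velocity) should have units m/s, not N.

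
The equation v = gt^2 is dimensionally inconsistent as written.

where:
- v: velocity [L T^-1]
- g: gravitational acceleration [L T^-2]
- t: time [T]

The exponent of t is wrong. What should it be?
The exponent of t should be 1: v = gt

The LHS v has dimensions [L T^-1]; t has dimensions [T].
As written, the RHS gt^2 (exponent 2 on t) has dimensions [L], which does not match.
With exponent 1, the RHS gt has dimensions [L T^-1], matching the LHS.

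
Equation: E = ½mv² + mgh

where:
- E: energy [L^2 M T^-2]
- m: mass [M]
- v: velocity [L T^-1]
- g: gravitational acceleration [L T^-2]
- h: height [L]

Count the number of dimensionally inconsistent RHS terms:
0

LHS E: [L^2 M T^-2]
- ½mv²: [L^2 M T^-2] ✓
- mgh: [L^2 M T^-2] ✓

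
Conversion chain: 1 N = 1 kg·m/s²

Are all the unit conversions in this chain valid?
The chain is correct (no errors).

Correct: Newton is defined as kg·m/s²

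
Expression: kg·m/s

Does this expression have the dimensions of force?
No

The expression kg·m/s has dimensions [L M T^-1], but force has dimensions [L M T^-2].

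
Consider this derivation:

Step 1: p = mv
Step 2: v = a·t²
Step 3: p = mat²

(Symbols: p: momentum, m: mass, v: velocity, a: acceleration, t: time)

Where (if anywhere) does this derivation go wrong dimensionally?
Step 2

Step 1: p = mv → LHS [L M T^-1], RHS [L M T^-1] ✓
Step 2: v = a·t² → LHS [L T^-1], RHS [L] ✗

The first dimensional inconsistency appears in step 2: v = a·t²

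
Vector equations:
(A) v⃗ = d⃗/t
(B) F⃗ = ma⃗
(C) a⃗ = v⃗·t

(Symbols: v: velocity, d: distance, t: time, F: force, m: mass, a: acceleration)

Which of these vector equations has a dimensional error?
(C) a⃗ = v⃗·t

(A) v⃗ = d⃗/t: LHS [L T^-1], RHS [L T^-1] ✓ — displacement (vector) divided by time (scalar)
(B) F⃗ = ma⃗: LHS [L M T^-2], RHS [L M T^-2] ✓ — Force and acceleration are vectors, mass is a scalar
(C) a⃗ = v⃗·t: LHS [L T^-2], RHS [L] ✗ — acceleration is velocity per time; should be v⃗/t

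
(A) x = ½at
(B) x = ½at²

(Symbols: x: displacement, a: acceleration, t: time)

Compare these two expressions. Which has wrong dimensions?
(A)

(A) x = ½at: LHS [L], RHS [L T^-1] ✗
(B) x = ½at²: LHS [L], RHS [L] ✓

Expression (A) x = ½at is dimensionally incorrect.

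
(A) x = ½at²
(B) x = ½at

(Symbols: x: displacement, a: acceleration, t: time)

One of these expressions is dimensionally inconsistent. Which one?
(B)

(A) x = ½at²: LHS [L], RHS [L] ✓
(B) x = ½at: LHS [L], RHS [L T^-1] ✗

Expression (B) x = ½at is dimensionally incorrect.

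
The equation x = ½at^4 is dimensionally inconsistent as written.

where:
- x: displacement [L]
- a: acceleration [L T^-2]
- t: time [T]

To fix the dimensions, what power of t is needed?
The exponent of t should be 2: x = ½at^2

The LHS x has dimensions [L]; t has dimensions [T].
As written, the RHS ½at^4 (exponent 4 on t) has dimensions [L T^2], which does not match.
With exponent 2, the RHS ½at^2 has dimensions [L], matching the LHS.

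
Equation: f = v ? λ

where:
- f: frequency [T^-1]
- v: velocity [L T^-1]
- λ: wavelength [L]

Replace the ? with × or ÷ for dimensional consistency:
division (÷): f = v ÷ λ

f [T^-1]; v [L T^-1]; λ [L].
v × λ → [L^2 T^-1] ✗
v ÷ λ → [T^-1] ✓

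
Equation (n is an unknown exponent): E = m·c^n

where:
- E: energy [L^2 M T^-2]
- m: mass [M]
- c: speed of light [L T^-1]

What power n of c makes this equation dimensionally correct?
n = 2

E has dimensions [L^2 M T^-2]; c has dimensions [L T^-1].
The rest of the RHS has dimensions [M], so c^n must supply [L^2 T^-2].
With n = 2: m·c^2 has dimensions [L^2 M T^-2], matching the LHS ✓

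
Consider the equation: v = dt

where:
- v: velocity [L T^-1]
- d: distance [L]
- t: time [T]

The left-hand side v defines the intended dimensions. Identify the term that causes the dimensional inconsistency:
The right-hand side term dt

v has dimensions [L T^-1], but dt has dimensions [L T], so the term dt is dimensionally wrong for v.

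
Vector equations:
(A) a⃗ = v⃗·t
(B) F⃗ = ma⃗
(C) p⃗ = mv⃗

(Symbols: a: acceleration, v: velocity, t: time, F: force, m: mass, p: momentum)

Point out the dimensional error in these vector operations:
(A) a⃗ = v⃗·t

(A) a⃗ = v⃗·t: LHS [L T^-2], RHS [L] ✗ — acceleration is velocity per time; should be v⃗/t
(B) F⃗ = ma⃗: LHS [L M T^-2], RHS [L M T^-2] ✓ — Force and acceleration are vectors, mass is a scalar
(C) p⃗ = mv⃗: LHS [L M T^-1], RHS [L M T^-1] ✓ — mass (scalar) times velocity (vector)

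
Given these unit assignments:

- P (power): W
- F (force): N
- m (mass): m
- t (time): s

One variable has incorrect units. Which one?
m

The variable m (mass) should have units kg, not m.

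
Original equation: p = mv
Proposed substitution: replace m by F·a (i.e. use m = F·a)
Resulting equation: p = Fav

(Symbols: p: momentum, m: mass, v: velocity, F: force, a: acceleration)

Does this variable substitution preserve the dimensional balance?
No

[m] = [M] and [F·a] = [L^2 M T^-4]. These differ, so the substitution replaces a quantity by one of different dimensions and the result p = Fav has LHS [L M T^-1] vs RHS [L^3 M T^-5] — inconsistent.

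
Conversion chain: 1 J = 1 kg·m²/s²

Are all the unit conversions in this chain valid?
The chain is correct (no errors).

Correct: Joule is defined as kg·m²/s²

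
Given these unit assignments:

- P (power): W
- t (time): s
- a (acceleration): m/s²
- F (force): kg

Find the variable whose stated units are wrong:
F

The variable F (force) should have units N, not kg.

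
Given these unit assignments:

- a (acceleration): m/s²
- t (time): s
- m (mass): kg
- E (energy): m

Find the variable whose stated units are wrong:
E

The variable E (energy) should have units J, not m.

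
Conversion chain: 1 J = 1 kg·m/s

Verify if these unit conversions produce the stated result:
The chain is incorrect (it contains an error).

Incorrect: Joule is kg·m²/s², not kg·m/s (that is momentum)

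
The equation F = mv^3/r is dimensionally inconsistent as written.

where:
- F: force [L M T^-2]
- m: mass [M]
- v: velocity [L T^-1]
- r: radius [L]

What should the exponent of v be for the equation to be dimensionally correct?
The exponent of v should be 2: F = mv^2/r

The LHS F has dimensions [L M T^-2]; v has dimensions [L T^-1].
As written, the RHS mv^3/r (exponent 3 on v) has dimensions [L^2 M T^-3], which does not match.
With exponent 2, the RHS mv^2/r has dimensions [L M T^-2], matching the LHS.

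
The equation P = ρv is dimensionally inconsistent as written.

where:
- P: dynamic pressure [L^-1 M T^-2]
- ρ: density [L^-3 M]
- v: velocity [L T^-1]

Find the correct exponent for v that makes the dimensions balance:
The exponent of v should be 2: P = ρv^2

The LHS P has dimensions [L^-1 M T^-2]; v has dimensions [L T^-1].
As written, the RHS ρv (exponent 1 on v) has dimensions [L^-2 M T^-1], which does not match.
With exponent 2, the RHS ρv^2 has dimensions [L^-1 M T^-2], matching the LHS.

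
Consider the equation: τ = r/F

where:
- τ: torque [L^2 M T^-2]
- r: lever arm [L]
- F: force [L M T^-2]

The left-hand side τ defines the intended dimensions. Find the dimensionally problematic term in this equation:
The right-hand side term r/F

τ has dimensions [L^2 M T^-2], but r/F has dimensions [M^-1 T^2], so the term r/F is dimensionally wrong for τ.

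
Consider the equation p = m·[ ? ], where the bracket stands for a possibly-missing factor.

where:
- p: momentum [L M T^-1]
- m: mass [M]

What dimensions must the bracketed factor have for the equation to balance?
[L T^-1] — velocity (e.g. v)

p has dimensions [L M T^-1]; m has dimensions [M].
The bracketed factor must supply [L M T^-1] / [M] = [L T^-1].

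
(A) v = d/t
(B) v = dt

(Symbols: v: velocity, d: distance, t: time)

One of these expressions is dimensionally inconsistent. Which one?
(B)

(A) v = d/t: LHS [L T^-1], RHS [L T^-1] ✓
(B) v = dt: LHS [L T^-1], RHS [L T] ✗

Expression (B) v = dt is dimensionally incorrect.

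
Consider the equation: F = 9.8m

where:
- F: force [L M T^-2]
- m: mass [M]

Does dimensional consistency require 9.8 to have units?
Yes

F has dimensions [L M T^-2], while m alone has dimensions [M]. For the equation to balance, the factor 9.8 must carry dimensions [L T^-2] — it is a dimensional constant (a numerical value of a physical quantity with its units suppressed), not a pure number.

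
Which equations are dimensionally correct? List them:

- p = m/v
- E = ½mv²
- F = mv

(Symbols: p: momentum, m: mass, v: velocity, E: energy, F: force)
Dimensionally correct: E = ½mv²
Dimensionally incorrect: p = m/v, F = mv
Ordered (correct first, then incorrect): E = ½mv², p = m/v, F = mv

- p = m/v: LHS [L M T^-1], RHS [L^-1 M T] → incorrect ✗
- E = ½mv²: LHS [L^2 M T^-2], RHS [L^2 M T^-2] → correct ✓
- F = mv: LHS [L M T^-2], RHS [L M T^-1] → incorrect ✗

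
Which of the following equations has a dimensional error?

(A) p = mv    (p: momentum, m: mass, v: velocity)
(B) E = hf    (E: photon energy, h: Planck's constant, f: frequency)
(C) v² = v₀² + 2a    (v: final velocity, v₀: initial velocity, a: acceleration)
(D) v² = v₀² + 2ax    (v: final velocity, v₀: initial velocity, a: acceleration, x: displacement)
(C) v² = v₀² + 2a

The equation (C) v² = v₀² + 2a is dimensionally incorrect.

LHS (v²): [L^2 T^-2]
RHS terms:
  - v₀²: [L^2 T^-2] ✓
  - 2a: [L T^-2] ✗ (does not match LHS)

The dimensions do not match. The other three equations balance.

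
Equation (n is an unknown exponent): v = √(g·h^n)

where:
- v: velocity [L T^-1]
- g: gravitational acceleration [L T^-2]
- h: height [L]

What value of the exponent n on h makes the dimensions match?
n = 1

v has dimensions [L T^-1]; h has dimensions [L].
With n = 1: √(g·h^1) has dimensions [L T^-1], matching the LHS ✓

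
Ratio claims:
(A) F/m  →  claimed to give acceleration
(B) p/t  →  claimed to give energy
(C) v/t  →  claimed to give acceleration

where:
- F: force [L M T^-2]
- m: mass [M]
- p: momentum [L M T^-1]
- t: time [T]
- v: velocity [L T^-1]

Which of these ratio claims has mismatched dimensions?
(B) p/t does not give energy

(A) F/m: [L T^-2] = acceleration [L T^-2] ✓
(B) p/t: [L M T^-2] ≠ energy [L^2 M T^-2] ✗
(C) v/t: [L T^-2] = acceleration [L T^-2] ✓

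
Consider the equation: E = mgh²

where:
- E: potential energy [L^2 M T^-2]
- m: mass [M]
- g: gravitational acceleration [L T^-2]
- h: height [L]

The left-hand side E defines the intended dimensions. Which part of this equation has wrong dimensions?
The right-hand side term mgh²

E has dimensions [L^2 M T^-2], but mgh² has dimensions [L^3 M T^-2], so the term mgh² is dimensionally wrong for E.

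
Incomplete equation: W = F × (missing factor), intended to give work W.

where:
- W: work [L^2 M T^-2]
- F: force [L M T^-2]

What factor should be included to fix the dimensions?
d (distance), dimensions [L]

W has dimensions [L^2 M T^-2] and F has dimensions [L M T^-2].
The missing factor must have dimensions [L^2 M T^-2] / [L M T^-2] = [L], i.e. distance (d).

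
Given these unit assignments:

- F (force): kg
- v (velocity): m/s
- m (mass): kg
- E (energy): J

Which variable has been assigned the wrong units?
F

The variable F (force) should have units N, not kg.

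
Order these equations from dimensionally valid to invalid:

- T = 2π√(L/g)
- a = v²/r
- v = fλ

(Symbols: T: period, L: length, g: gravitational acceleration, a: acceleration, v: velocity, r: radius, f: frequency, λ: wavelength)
Dimensionally correct: T = 2π√(L/g), a = v²/r, v = fλ
Dimensionally incorrect: none
Ordered (correct first, then incorrect): T = 2π√(L/g), a = v²/r, v = fλ

- T = 2π√(L/g): LHS [T], RHS [T] → correct ✓
- a = v²/r: LHS [L T^-2], RHS [L T^-2] → correct ✓
- v = fλ: LHS [L T^-1], RHS [L T^-1] → correct ✓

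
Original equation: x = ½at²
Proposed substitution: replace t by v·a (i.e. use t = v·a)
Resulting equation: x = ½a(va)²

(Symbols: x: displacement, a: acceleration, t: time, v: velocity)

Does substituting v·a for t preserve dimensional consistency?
No

[t] = [T] and [v·a] = [L^2 T^-3]. These differ, so the substitution replaces a quantity by one of different dimensions and the result x = ½a(va)² has LHS [L] vs RHS [L^5 T^-8] — inconsistent.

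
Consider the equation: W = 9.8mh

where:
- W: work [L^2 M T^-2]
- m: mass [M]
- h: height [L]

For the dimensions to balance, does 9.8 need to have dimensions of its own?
Yes

W has dimensions [L^2 M T^-2], while mh alone has dimensions [L M]. For the equation to balance, the factor 9.8 must carry dimensions [L T^-2] — it is a dimensional constant (a numerical value of a physical quantity with its units suppressed), not a pure number.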